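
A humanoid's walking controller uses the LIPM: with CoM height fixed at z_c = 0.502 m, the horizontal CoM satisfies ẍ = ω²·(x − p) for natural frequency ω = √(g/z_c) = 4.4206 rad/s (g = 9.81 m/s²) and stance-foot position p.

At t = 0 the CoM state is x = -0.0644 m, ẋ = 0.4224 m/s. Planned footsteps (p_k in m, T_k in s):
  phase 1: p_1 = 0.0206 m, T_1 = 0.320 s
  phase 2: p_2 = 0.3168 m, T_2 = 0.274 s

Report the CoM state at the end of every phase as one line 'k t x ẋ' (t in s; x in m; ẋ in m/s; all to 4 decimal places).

phase 1: p=0.0206, T=0.320, ωT=1.414592, cosh=2.178916, sinh=1.935891; start (x,ẋ)=(-0.064400, 0.422400) → end (x,ẋ)=(0.020372, 0.192961)
phase 2: p=0.3168, T=0.274, ωT=1.211244, cosh=1.827743, sinh=1.529917; start (x,ẋ)=(0.020372, 0.192961) → end (x,ẋ)=(-0.158213, -1.652106)

1 0.3200 0.0204 0.1930
2 0.5940 -0.1582 -1.6521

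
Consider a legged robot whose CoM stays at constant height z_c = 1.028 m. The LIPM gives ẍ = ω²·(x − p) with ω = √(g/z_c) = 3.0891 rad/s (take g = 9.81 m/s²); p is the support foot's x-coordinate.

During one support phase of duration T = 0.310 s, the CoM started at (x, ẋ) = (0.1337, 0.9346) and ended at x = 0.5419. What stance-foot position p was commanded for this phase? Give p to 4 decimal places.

p = -0.0121

ωT = 3.0891·0.310 = 0.957621; cosh(ωT) = 1.494648, sinh(ωT) = 1.110843
x(T) = p + (x₀−p)·cosh(ωT) + (ẋ₀/ω)·sinh(ωT) ⇒ p·(1 − cosh) = x(T) − x₀·cosh − (ẋ₀/ω)·sinh
numerator   = 0.5419 − (0.1337)·1.494648 − (0.9346/3.0891)·1.110843 = 0.005983
denominator = 1 − 1.494648 = -0.494648
p = 0.005983 / -0.494648 = -0.0121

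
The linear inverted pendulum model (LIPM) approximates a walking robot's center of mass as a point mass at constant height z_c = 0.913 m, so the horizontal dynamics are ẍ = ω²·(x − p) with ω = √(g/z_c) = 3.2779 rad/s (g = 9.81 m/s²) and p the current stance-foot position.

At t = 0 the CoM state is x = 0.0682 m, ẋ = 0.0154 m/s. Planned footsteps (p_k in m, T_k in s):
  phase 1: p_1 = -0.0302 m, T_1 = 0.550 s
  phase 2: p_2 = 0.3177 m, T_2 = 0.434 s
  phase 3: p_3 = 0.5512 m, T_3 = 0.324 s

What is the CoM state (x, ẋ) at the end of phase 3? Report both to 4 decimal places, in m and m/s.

phase 1: p=-0.0302, T=0.550, ωT=1.802845, cosh=3.115856, sinh=2.951027; start (x,ẋ)=(0.068200, 0.015400) → end (x,ẋ)=(0.290265, 0.999824)
phase 2: p=0.3177, T=0.434, ωT=1.422609, cosh=2.194505, sinh=1.953421; start (x,ẋ)=(0.290265, 0.999824) → end (x,ẋ)=(0.853325, 2.018447)
phase 3: p=0.5512, T=0.324, ωT=1.062040, cosh=1.619007, sinh=1.273257; start (x,ẋ)=(0.853325, 2.018447) → end (x,ẋ)=(1.824381, 4.528831)

x = 1.8244, ẋ = 4.5288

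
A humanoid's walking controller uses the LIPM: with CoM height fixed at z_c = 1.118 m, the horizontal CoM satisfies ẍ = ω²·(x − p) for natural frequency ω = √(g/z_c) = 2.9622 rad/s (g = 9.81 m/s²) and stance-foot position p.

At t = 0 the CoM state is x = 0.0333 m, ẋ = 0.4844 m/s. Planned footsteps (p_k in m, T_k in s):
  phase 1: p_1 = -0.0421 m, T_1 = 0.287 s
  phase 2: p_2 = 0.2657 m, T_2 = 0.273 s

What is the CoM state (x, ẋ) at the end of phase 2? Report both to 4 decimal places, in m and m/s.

x = 0.4708, ẋ = 1.0635

phase 1: p=-0.0421, T=0.287, ωT=0.850151, cosh=1.383676, sinh=0.956325; start (x,ẋ)=(0.033300, 0.484400) → end (x,ẋ)=(0.218614, 0.883848)
phase 2: p=0.2657, T=0.273, ωT=0.808681, cosh=1.345195, sinh=0.899749; start (x,ẋ)=(0.218614, 0.883848) → end (x,ẋ)=(0.470824, 1.063453)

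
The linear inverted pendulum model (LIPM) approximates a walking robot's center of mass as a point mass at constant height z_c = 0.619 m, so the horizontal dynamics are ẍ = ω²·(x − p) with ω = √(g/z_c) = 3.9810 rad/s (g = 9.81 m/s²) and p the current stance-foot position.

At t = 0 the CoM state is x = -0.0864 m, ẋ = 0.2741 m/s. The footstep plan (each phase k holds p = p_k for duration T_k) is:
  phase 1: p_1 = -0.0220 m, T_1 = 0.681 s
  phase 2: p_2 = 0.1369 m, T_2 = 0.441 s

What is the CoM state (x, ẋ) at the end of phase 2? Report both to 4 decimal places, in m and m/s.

x = -0.1436, ẋ = -1.0011

phase 1: p=-0.0220, T=0.681, ωT=2.711061, cosh=7.555848, sinh=7.489382; start (x,ẋ)=(-0.086400, 0.274100) → end (x,ẋ)=(0.007063, 0.150957)
phase 2: p=0.1369, T=0.441, ωT=1.755621, cosh=2.979920, sinh=2.807120; start (x,ẋ)=(0.007063, 0.150957) → end (x,ẋ)=(-0.143561, -1.001111)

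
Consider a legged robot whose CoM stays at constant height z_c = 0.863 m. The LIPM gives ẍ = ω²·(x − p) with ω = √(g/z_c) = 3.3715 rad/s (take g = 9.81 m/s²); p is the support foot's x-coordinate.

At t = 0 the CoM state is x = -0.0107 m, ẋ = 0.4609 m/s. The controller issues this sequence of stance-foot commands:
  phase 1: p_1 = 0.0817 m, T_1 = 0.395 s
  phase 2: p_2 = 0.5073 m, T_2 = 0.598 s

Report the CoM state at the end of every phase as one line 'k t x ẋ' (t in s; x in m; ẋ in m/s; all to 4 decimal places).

phase 1: p=0.0817, T=0.395, ωT=1.331743, cosh=2.025827, sinh=1.761810; start (x,ẋ)=(-0.010700, 0.460900) → end (x,ẋ)=(0.135361, 0.384853)
phase 2: p=0.5073, T=0.598, ωT=2.016157, cosh=3.821288, sinh=3.688122; start (x,ẋ)=(0.135361, 0.384853) → end (x,ẋ)=(-0.492990, -3.154238)

1 0.3950 0.1354 0.3849
2 0.9930 -0.4930 -3.1542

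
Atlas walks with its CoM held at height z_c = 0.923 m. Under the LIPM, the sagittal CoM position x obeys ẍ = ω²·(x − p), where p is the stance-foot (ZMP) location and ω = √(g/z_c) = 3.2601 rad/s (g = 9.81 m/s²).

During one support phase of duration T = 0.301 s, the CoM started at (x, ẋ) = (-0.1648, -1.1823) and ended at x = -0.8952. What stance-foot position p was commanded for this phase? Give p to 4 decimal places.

p = 0.4386

ωT = 3.2601·0.301 = 0.981290; cosh(ωT) = 1.521362, sinh(ωT) = 1.146534
x(T) = p + (x₀−p)·cosh(ωT) + (ẋ₀/ω)·sinh(ωT) ⇒ p·(1 − cosh) = x(T) − x₀·cosh − (ẋ₀/ω)·sinh
numerator   = -0.8952 − (-0.1648)·1.521362 − (-1.1823/3.2601)·1.146534 = -0.228680
denominator = 1 − 1.521362 = -0.521362
p = -0.228680 / -0.521362 = 0.4386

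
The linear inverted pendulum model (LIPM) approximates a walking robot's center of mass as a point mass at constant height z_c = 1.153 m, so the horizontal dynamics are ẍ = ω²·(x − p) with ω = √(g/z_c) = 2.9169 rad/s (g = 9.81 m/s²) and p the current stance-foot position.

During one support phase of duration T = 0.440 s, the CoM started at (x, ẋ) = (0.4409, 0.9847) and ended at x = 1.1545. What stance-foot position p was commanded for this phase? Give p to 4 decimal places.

ωT = 2.9169·0.440 = 1.283436; cosh(ωT) = 1.943051, sinh(ωT) = 1.665968
x(T) = p + (x₀−p)·cosh(ωT) + (ẋ₀/ω)·sinh(ωT) ⇒ p·(1 − cosh) = x(T) − x₀·cosh − (ẋ₀/ω)·sinh
numerator   = 1.1545 − (0.4409)·1.943051 − (0.9847/2.9169)·1.665968 = -0.264596
denominator = 1 − 1.943051 = -0.943051
p = -0.264596 / -0.943051 = 0.2806

p = 0.2806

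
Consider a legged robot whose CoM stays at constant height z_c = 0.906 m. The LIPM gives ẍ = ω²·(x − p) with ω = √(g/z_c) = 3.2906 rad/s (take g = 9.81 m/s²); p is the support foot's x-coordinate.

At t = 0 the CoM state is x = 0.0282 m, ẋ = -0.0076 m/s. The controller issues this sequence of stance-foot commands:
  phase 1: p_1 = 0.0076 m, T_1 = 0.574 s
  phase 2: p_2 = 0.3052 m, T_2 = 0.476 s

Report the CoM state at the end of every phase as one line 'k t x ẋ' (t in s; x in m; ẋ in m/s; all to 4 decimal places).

phase 1: p=0.0076, T=0.574, ωT=1.888804, cosh=3.381356, sinh=3.230103; start (x,ẋ)=(0.028200, -0.007600) → end (x,ẋ)=(0.069796, 0.193259)
phase 2: p=0.3052, T=0.476, ωT=1.566326, cosh=2.498915, sinh=2.290104; start (x,ẋ)=(0.069796, 0.193259) → end (x,ẋ)=(-0.148556, -1.291027)

1 0.5740 0.0698 0.1933
2 1.0500 -0.1486 -1.2910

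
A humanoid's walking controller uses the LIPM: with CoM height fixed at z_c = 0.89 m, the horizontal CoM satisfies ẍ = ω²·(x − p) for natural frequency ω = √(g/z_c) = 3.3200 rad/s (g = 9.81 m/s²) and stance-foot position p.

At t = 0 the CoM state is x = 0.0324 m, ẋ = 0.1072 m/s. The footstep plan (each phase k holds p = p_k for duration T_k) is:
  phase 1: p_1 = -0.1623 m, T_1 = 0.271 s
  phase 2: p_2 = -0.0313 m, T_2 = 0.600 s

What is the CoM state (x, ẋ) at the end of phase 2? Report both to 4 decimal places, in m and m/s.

x = 1.5298, ẋ = 5.2123

phase 1: p=-0.1623, T=0.271, ωT=0.899720, cosh=1.432799, sinh=1.026116; start (x,ẋ)=(0.032400, 0.107200) → end (x,ẋ)=(0.149798, 0.816881)
phase 2: p=-0.0313, T=0.600, ωT=1.992000, cosh=3.733301, sinh=3.596879; start (x,ẋ)=(0.149798, 0.816881) → end (x,ẋ)=(1.529802, 5.212274)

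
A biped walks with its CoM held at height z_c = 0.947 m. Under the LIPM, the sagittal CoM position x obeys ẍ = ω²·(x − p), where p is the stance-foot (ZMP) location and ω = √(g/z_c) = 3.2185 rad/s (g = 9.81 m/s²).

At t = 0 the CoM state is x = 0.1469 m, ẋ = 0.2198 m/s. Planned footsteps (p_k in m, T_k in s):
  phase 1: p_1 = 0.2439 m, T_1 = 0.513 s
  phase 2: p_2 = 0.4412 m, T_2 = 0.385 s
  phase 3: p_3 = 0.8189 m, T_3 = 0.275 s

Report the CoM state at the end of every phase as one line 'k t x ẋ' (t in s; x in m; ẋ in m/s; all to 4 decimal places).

1 0.5130 0.1532 -0.1898
2 0.8980 -0.1909 -1.8209
3 1.1730 -1.1816 -5.8490

phase 1: p=0.2439, T=0.513, ωT=1.651091, cosh=2.702251, sinh=2.510410; start (x,ẋ)=(0.146900, 0.219800) → end (x,ẋ)=(0.153224, -0.189782)
phase 2: p=0.4412, T=0.385, ωT=1.239123, cosh=1.871110, sinh=1.581472; start (x,ẋ)=(0.153224, -0.189782) → end (x,ẋ)=(-0.190887, -1.820889)
phase 3: p=0.8189, T=0.275, ωT=0.885088, cosh=1.417937, sinh=1.005259; start (x,ẋ)=(-0.190887, -1.820889) → end (x,ẋ)=(-1.181647, -5.848999)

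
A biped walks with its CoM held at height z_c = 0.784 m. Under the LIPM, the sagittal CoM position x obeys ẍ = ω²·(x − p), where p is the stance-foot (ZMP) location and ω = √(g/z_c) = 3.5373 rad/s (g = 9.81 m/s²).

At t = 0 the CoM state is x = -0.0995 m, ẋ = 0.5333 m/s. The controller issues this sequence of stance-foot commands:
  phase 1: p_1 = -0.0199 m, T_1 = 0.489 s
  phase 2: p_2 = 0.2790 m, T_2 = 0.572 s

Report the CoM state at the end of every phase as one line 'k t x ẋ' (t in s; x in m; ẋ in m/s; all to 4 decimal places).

phase 1: p=-0.0199, T=0.489, ωT=1.729740, cosh=2.908258, sinh=2.730928; start (x,ẋ)=(-0.099500, 0.533300) → end (x,ẋ)=(0.160330, 0.782029)
phase 2: p=0.2790, T=0.572, ωT=2.023336, cosh=3.847863, sinh=3.715649; start (x,ẋ)=(0.160330, 0.782029) → end (x,ẋ)=(0.643834, 1.449420)

1 0.4890 0.1603 0.7820
2 1.0610 0.6438 1.4494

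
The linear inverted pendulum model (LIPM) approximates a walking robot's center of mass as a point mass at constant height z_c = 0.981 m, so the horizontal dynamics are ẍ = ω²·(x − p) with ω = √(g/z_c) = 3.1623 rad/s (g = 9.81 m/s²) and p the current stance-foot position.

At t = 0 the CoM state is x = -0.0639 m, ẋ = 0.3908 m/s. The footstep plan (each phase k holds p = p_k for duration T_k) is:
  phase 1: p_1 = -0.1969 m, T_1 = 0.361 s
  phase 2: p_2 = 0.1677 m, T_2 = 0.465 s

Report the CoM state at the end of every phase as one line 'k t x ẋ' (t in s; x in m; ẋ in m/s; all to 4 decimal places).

phase 1: p=-0.1969, T=0.361, ωT=1.141590, cosh=1.725528, sinh=1.406217; start (x,ẋ)=(-0.063900, 0.390800) → end (x,ẋ)=(0.206377, 1.265771)
phase 2: p=0.1677, T=0.465, ωT=1.470470, cosh=2.290548, sinh=2.060730; start (x,ẋ)=(0.206377, 1.265771) → end (x,ẋ)=(1.081138, 3.151353)

1 0.3610 0.2064 1.2658
2 0.8260 1.0811 3.1514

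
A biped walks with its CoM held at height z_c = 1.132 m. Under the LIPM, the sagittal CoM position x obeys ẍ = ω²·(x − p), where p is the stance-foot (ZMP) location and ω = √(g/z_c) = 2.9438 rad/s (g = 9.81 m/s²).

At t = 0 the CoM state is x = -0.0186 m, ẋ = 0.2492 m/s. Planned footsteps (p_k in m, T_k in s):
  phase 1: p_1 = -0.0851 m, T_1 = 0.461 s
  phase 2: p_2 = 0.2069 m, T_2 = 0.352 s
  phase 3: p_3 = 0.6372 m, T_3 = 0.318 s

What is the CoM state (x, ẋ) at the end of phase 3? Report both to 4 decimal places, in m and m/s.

phase 1: p=-0.0851, T=0.461, ωT=1.357092, cosh=2.071144, sinh=1.813735; start (x,ẋ)=(-0.018600, 0.249200) → end (x,ẋ)=(0.206168, 0.871191)
phase 2: p=0.2069, T=0.352, ωT=1.036218, cosh=1.586665, sinh=1.231871; start (x,ẋ)=(0.206168, 0.871191) → end (x,ẋ)=(0.570300, 1.379634)
phase 3: p=0.6372, T=0.318, ωT=0.936128, cosh=1.471116, sinh=1.078973; start (x,ẋ)=(0.570300, 1.379634) → end (x,ẋ)=(1.044451, 1.817109)

x = 1.0445, ẋ = 1.8171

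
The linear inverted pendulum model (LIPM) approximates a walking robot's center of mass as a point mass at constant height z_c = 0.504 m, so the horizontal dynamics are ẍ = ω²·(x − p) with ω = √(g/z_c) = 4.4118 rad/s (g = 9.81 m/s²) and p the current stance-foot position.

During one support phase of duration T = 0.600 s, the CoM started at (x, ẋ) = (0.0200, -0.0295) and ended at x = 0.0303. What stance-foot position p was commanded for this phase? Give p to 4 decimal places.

p = 0.0106

ωT = 4.4118·0.600 = 2.647080; cosh(ωT) = 7.091813, sinh(ωT) = 7.020956
x(T) = p + (x₀−p)·cosh(ωT) + (ẋ₀/ω)·sinh(ωT) ⇒ p·(1 − cosh) = x(T) − x₀·cosh − (ẋ₀/ω)·sinh
numerator   = 0.0303 − (0.0200)·7.091813 − (-0.0295/4.4118)·7.020956 = -0.064590
denominator = 1 − 7.091813 = -6.091813
p = -0.064590 / -6.091813 = 0.0106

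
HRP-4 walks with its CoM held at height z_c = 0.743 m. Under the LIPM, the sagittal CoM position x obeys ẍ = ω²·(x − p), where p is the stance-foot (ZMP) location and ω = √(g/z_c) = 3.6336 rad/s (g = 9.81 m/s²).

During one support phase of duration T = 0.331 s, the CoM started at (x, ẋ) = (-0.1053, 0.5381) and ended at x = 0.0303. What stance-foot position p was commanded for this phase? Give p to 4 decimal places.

p = 0.0035

ωT = 3.6336·0.331 = 1.202722; cosh(ωT) = 1.814770, sinh(ωT) = 1.514395
x(T) = p + (x₀−p)·cosh(ωT) + (ẋ₀/ω)·sinh(ωT) ⇒ p·(1 − cosh) = x(T) − x₀·cosh − (ẋ₀/ω)·sinh
numerator   = 0.0303 − (-0.1053)·1.814770 − (0.5381/3.6336)·1.514395 = -0.002871
denominator = 1 − 1.814770 = -0.814770
p = -0.002871 / -0.814770 = 0.0035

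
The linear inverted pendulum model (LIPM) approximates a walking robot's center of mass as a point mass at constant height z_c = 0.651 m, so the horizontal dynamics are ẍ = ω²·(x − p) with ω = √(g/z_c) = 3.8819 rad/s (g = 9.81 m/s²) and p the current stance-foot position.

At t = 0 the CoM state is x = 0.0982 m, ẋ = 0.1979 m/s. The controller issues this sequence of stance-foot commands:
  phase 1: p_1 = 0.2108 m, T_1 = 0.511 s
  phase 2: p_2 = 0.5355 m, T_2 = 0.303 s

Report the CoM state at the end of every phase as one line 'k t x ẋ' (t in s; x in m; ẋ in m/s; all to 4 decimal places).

1 0.5110 -0.0244 -0.8257
2 0.8140 -0.7705 -4.6541

phase 1: p=0.2108, T=0.511, ωT=1.983651, cosh=3.703400, sinh=3.565834; start (x,ẋ)=(0.098200, 0.197900) → end (x,ẋ)=(-0.024416, -0.825730)
phase 2: p=0.5355, T=0.303, ωT=1.176216, cosh=1.775263, sinh=1.466819; start (x,ẋ)=(-0.024416, -0.825730) → end (x,ẋ)=(-0.770509, -4.654075)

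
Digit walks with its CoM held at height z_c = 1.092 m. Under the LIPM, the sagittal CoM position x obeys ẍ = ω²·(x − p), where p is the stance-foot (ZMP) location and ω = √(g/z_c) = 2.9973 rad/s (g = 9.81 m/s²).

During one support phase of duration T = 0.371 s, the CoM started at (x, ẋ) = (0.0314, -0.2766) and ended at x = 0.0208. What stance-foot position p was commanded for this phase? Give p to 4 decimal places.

ωT = 2.9973·0.371 = 1.111998; cosh(ωT) = 1.684665, sinh(ωT) = 1.355763
x(T) = p + (x₀−p)·cosh(ωT) + (ẋ₀/ω)·sinh(ωT) ⇒ p·(1 − cosh) = x(T) − x₀·cosh − (ẋ₀/ω)·sinh
numerator   = 0.0208 − (0.0314)·1.684665 − (-0.2766/2.9973)·1.355763 = 0.093016
denominator = 1 − 1.684665 = -0.684665
p = 0.093016 / -0.684665 = -0.1359

p = -0.1359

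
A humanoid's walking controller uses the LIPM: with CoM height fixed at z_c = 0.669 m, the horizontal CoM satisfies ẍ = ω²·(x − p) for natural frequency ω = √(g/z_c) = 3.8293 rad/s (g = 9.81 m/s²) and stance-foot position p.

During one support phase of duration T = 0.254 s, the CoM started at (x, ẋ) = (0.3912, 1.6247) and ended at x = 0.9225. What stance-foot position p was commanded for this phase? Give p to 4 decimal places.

ωT = 3.8293·0.254 = 0.972642; cosh(ωT) = 1.511503, sinh(ωT) = 1.133420
x(T) = p + (x₀−p)·cosh(ωT) + (ẋ₀/ω)·sinh(ωT) ⇒ p·(1 − cosh) = x(T) − x₀·cosh − (ẋ₀/ω)·sinh
numerator   = 0.9225 − (0.3912)·1.511503 − (1.6247/3.8293)·1.133420 = -0.149689
denominator = 1 − 1.511503 = -0.511503
p = -0.149689 / -0.511503 = 0.2926

p = 0.2926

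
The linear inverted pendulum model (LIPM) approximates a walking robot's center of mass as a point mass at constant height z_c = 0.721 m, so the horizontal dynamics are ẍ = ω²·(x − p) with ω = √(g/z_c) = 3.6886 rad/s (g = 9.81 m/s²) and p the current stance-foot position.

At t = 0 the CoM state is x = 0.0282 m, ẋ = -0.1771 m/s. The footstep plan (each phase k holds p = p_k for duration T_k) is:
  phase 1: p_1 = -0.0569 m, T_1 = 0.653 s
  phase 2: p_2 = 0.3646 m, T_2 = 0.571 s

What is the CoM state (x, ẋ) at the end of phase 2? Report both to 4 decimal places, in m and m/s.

x = 0.3022, ẋ = -0.0464

phase 1: p=-0.0569, T=0.653, ωT=2.408656, cosh=5.604471, sinh=5.514534; start (x,ẋ)=(0.028200, -0.177100) → end (x,ẋ)=(0.155272, 0.738460)
phase 2: p=0.3646, T=0.571, ωT=2.106191, cosh=4.169290, sinh=4.047590; start (x,ẋ)=(0.155272, 0.738460) → end (x,ẋ)=(0.302182, -0.046397)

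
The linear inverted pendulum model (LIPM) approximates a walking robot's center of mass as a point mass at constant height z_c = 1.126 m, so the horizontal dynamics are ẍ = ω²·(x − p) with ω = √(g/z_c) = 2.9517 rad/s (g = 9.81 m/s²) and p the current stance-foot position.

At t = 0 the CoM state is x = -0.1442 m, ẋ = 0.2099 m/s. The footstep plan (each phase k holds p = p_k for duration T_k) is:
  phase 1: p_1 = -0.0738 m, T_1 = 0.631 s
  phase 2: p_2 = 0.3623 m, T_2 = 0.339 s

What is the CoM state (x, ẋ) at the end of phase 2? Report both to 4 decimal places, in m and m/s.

x = -0.3088, ẋ = -1.4837

phase 1: p=-0.0738, T=0.631, ωT=1.862523, cosh=3.297621, sinh=3.142341; start (x,ẋ)=(-0.144200, 0.209900) → end (x,ẋ)=(-0.082496, 0.039193)
phase 2: p=0.3623, T=0.339, ωT=1.000626, cosh=1.543817, sinh=1.176168; start (x,ẋ)=(-0.082496, 0.039193) → end (x,ẋ)=(-0.308766, -1.483688)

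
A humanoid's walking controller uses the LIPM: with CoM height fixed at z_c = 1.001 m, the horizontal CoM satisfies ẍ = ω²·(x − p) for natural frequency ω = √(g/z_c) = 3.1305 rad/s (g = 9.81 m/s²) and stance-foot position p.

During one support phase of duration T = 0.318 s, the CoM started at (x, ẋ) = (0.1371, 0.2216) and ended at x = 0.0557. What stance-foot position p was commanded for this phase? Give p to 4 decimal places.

ωT = 3.1305·0.318 = 0.995499; cosh(ωT) = 1.537807, sinh(ωT) = 1.168268
x(T) = p + (x₀−p)·cosh(ωT) + (ẋ₀/ω)·sinh(ωT) ⇒ p·(1 − cosh) = x(T) − x₀·cosh − (ẋ₀/ω)·sinh
numerator   = 0.0557 − (0.1371)·1.537807 − (0.2216/3.1305)·1.168268 = -0.237832
denominator = 1 − 1.537807 = -0.537807
p = -0.237832 / -0.537807 = 0.4422

p = 0.4422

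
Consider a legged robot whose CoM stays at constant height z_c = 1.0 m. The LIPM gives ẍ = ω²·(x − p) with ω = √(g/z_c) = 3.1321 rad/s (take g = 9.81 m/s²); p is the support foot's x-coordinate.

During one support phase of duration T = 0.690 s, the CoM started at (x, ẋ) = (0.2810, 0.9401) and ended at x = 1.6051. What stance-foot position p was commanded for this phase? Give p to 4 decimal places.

ωT = 3.1321·0.690 = 2.161149; cosh(ωT) = 4.398150, sinh(ωT) = 4.282957
x(T) = p + (x₀−p)·cosh(ωT) + (ẋ₀/ω)·sinh(ωT) ⇒ p·(1 − cosh) = x(T) − x₀·cosh − (ẋ₀/ω)·sinh
numerator   = 1.6051 − (0.2810)·4.398150 − (0.9401/3.1321)·4.282957 = -0.916310
denominator = 1 − 4.398150 = -3.398150
p = -0.916310 / -3.398150 = 0.2696

p = 0.2696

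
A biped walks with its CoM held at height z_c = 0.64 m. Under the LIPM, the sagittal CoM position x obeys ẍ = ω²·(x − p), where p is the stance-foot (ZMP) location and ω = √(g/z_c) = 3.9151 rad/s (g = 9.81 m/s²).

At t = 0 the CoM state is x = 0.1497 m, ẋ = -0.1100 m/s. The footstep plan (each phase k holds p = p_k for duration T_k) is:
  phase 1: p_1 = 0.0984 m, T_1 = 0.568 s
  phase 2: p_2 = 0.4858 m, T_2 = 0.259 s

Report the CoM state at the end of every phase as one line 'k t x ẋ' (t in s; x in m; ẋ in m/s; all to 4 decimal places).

phase 1: p=0.0984, T=0.568, ωT=2.223777, cosh=4.675185, sinh=4.566986; start (x,ẋ)=(0.149700, -0.110000) → end (x,ẋ)=(0.209921, 0.402984)
phase 2: p=0.4858, T=0.259, ωT=1.014011, cosh=1.559698, sinh=1.196937; start (x,ẋ)=(0.209921, 0.402984) → end (x,ẋ)=(0.178714, -0.664269)

1 0.5680 0.2099 0.4030
2 0.8270 0.1787 -0.6643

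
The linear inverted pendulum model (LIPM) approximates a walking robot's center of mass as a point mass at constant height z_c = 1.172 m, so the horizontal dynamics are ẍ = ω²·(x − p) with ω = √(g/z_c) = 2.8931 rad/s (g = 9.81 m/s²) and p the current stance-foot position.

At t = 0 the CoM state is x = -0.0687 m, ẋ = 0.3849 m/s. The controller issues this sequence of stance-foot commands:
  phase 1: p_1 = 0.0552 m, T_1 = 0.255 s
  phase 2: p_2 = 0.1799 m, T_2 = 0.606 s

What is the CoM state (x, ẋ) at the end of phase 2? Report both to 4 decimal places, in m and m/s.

phase 1: p=0.0552, T=0.255, ωT=0.737741, cosh=1.284699, sinh=0.806506; start (x,ẋ)=(-0.068700, 0.384900) → end (x,ẋ)=(0.003324, 0.205385)
phase 2: p=0.1799, T=0.606, ωT=1.753219, cosh=2.973185, sinh=2.799969; start (x,ẋ)=(0.003324, 0.205385) → end (x,ẋ)=(-0.146320, -0.819725)

x = -0.1463, ẋ = -0.8197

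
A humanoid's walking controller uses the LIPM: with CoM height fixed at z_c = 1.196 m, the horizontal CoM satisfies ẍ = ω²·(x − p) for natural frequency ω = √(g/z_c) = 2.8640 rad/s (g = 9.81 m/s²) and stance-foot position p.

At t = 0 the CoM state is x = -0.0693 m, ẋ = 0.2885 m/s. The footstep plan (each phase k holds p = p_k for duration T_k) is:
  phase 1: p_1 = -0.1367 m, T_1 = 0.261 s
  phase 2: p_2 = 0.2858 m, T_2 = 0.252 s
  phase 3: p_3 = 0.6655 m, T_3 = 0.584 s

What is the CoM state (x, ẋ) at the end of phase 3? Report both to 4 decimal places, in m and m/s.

x = -0.7709, ẋ = -3.7951

phase 1: p=-0.1367, T=0.261, ωT=0.747504, cosh=1.292635, sinh=0.819088; start (x,ẋ)=(-0.069300, 0.288500) → end (x,ẋ)=(0.032933, 0.531037)
phase 2: p=0.2858, T=0.252, ωT=0.721728, cosh=1.271949, sinh=0.786037; start (x,ẋ)=(0.032933, 0.531037) → end (x,ẋ)=(0.109911, 0.106195)
phase 3: p=0.6655, T=0.584, ωT=1.672576, cosh=2.756816, sinh=2.569053; start (x,ẋ)=(0.109911, 0.106195) → end (x,ẋ)=(-0.770898, -3.795135)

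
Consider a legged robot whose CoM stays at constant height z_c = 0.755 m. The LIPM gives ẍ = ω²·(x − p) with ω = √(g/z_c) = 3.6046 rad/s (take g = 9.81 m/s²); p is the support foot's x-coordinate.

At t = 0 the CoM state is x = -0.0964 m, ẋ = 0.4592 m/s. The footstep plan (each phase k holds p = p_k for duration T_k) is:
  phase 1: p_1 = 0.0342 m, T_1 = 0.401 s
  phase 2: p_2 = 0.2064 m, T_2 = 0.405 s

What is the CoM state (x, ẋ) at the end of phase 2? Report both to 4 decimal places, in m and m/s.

x = -0.2207, ẋ = -1.3443

phase 1: p=0.0342, T=0.401, ωT=1.445445, cosh=2.239690, sinh=2.004049; start (x,ẋ)=(-0.096400, 0.459200) → end (x,ẋ)=(-0.003002, 0.085038)
phase 2: p=0.2064, T=0.405, ωT=1.459863, cosh=2.268819, sinh=2.036551; start (x,ẋ)=(-0.003002, 0.085038) → end (x,ẋ)=(-0.220650, -1.344275)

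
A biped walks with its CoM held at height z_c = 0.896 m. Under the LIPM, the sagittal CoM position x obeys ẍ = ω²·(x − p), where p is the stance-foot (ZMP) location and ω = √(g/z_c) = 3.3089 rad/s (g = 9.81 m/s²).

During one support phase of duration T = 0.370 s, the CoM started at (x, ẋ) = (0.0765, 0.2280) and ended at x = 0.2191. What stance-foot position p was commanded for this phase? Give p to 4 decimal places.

ωT = 3.3089·0.370 = 1.224293; cosh(ωT) = 1.847863, sinh(ωT) = 1.553897
x(T) = p + (x₀−p)·cosh(ωT) + (ẋ₀/ω)·sinh(ωT) ⇒ p·(1 − cosh) = x(T) − x₀·cosh − (ẋ₀/ω)·sinh
numerator   = 0.2191 − (0.0765)·1.847863 − (0.2280/3.3089)·1.553897 = -0.029333
denominator = 1 − 1.847863 = -0.847863
p = -0.029333 / -0.847863 = 0.0346

p = 0.0346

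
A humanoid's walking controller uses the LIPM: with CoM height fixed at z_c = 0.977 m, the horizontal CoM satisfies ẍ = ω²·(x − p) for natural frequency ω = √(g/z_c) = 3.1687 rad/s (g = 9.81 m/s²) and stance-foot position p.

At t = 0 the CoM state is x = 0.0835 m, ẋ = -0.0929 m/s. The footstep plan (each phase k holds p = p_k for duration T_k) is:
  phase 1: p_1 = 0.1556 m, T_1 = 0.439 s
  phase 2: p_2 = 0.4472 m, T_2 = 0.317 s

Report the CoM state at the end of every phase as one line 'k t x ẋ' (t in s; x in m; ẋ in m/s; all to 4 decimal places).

1 0.4390 -0.0535 -0.6289
2 0.7560 -0.5627 -2.8494

phase 1: p=0.1556, T=0.439, ωT=1.391059, cosh=2.133958, sinh=1.885147; start (x,ẋ)=(0.083500, -0.092900) → end (x,ẋ)=(-0.053527, -0.628932)
phase 2: p=0.4472, T=0.317, ωT=1.004478, cosh=1.548359, sinh=1.182123; start (x,ẋ)=(-0.053527, -0.628932) → end (x,ẋ)=(-0.562736, -2.849432)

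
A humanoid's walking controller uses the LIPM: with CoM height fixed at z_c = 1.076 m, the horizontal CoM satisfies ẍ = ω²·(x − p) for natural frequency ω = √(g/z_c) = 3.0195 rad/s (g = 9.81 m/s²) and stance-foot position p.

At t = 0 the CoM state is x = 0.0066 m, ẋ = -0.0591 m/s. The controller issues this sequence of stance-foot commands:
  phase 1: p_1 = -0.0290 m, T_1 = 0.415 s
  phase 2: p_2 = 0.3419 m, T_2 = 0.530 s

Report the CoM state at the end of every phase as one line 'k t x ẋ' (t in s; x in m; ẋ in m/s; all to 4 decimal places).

phase 1: p=-0.0290, T=0.415, ωT=1.253092, cosh=1.893387, sinh=1.607767; start (x,ẋ)=(0.006600, -0.059100) → end (x,ẋ)=(0.006936, 0.060926)
phase 2: p=0.3419, T=0.530, ωT=1.600335, cosh=2.578260, sinh=2.376432; start (x,ẋ)=(0.006936, 0.060926) → end (x,ẋ)=(-0.473773, -2.246494)

1 0.4150 0.0069 0.0609
2 0.9450 -0.4738 -2.2465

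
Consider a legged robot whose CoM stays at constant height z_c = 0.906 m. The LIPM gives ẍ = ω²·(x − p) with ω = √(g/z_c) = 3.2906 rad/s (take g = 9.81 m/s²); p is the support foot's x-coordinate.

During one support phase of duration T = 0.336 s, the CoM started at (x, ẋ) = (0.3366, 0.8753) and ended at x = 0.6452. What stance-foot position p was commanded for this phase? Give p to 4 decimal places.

ωT = 3.2906·0.336 = 1.105642; cosh(ωT) = 1.676080, sinh(ωT) = 1.345082
x(T) = p + (x₀−p)·cosh(ωT) + (ẋ₀/ω)·sinh(ωT) ⇒ p·(1 − cosh) = x(T) − x₀·cosh − (ẋ₀/ω)·sinh
numerator   = 0.6452 − (0.3366)·1.676080 − (0.8753/3.2906)·1.345082 = -0.276761
denominator = 1 − 1.676080 = -0.676080
p = -0.276761 / -0.676080 = 0.4094

p = 0.4094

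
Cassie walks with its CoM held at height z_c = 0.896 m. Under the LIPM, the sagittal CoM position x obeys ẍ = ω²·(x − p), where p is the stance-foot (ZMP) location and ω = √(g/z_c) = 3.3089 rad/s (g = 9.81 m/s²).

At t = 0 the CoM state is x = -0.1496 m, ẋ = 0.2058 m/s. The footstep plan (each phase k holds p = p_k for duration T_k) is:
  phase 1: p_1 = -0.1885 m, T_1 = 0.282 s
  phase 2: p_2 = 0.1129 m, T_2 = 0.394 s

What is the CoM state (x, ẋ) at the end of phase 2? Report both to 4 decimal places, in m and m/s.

phase 1: p=-0.1885, T=0.282, ωT=0.933110, cosh=1.467866, sinh=1.074537; start (x,ẋ)=(-0.149600, 0.205800) → end (x,ẋ)=(-0.064568, 0.440397)
phase 2: p=0.1129, T=0.394, ωT=1.303707, cosh=1.977223, sinh=1.705700; start (x,ẋ)=(-0.064568, 0.440397) → end (x,ẋ)=(-0.010975, -0.130865)

x = -0.0110, ẋ = -0.1309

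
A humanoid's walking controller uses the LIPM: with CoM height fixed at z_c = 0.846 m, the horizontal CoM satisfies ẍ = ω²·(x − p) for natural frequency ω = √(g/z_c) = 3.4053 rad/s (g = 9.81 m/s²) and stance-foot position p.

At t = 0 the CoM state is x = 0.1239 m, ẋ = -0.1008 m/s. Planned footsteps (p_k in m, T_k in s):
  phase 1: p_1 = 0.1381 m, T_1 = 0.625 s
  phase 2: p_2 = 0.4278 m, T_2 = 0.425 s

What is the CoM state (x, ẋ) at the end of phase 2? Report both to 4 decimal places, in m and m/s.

phase 1: p=0.1381, T=0.625, ωT=2.128312, cosh=4.259858, sinh=4.140820; start (x,ẋ)=(0.123900, -0.100800) → end (x,ẋ)=(-0.044962, -0.629624)
phase 2: p=0.4278, T=0.425, ωT=1.447253, cosh=2.243317, sinh=2.008101; start (x,ẋ)=(-0.044962, -0.629624) → end (x,ẋ)=(-1.004044, -4.645282)

x = -1.0040, ẋ = -4.6453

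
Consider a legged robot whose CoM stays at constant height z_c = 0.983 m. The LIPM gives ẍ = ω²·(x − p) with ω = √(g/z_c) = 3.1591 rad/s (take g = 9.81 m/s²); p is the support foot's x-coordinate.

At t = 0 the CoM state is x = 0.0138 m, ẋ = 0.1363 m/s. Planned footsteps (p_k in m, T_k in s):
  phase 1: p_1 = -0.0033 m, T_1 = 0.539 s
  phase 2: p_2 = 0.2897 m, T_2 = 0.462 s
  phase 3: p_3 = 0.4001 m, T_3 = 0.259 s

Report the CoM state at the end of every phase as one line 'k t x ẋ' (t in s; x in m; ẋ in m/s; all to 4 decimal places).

1 0.5390 0.1597 0.5298
2 1.0010 0.3362 0.3655
3 1.2600 0.4192 0.3106

phase 1: p=-0.0033, T=0.539, ωT=1.702755, cosh=2.835615, sinh=2.653434; start (x,ẋ)=(0.013800, 0.136300) → end (x,ẋ)=(0.159672, 0.529834)
phase 2: p=0.2897, T=0.462, ωT=1.459504, cosh=2.268088, sinh=2.035737; start (x,ẋ)=(0.159672, 0.529834) → end (x,ẋ)=(0.336212, 0.365488)
phase 3: p=0.4001, T=0.259, ωT=0.818207, cosh=1.353827, sinh=0.912605; start (x,ẋ)=(0.336212, 0.365488) → end (x,ẋ)=(0.419190, 0.310619)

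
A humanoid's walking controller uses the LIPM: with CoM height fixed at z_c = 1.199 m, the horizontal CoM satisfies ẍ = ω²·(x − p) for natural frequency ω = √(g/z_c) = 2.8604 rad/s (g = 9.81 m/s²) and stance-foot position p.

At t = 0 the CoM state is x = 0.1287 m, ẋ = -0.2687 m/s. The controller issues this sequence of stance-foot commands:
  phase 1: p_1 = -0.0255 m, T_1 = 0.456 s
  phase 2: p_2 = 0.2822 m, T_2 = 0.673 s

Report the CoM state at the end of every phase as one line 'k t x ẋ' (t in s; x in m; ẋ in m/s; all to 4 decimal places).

1 0.4560 0.1192 0.2213
2 1.1290 -0.0288 -0.7893

phase 1: p=-0.0255, T=0.456, ωT=1.304342, cosh=1.978308, sinh=1.706957; start (x,ẋ)=(0.128700, -0.268700) → end (x,ẋ)=(0.119207, 0.221322)
phase 2: p=0.2822, T=0.673, ωT=1.925049, cosh=3.500677, sinh=3.354809; start (x,ẋ)=(0.119207, 0.221322) → end (x,ẋ)=(-0.028808, -0.789317)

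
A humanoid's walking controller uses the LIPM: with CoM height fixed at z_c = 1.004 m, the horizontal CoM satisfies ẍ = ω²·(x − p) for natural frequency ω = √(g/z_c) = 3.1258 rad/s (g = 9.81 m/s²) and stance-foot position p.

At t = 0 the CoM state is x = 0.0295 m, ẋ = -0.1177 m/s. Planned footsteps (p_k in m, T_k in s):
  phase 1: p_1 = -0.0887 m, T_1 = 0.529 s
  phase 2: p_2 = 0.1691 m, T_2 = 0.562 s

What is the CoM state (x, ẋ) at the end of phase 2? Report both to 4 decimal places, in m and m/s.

phase 1: p=-0.0887, T=0.529, ωT=1.653548, cosh=2.708429, sinh=2.517059; start (x,ẋ)=(0.029500, -0.117700) → end (x,ẋ)=(0.136658, 0.611195)
phase 2: p=0.1691, T=0.562, ωT=1.756700, cosh=2.982950, sinh=2.810336; start (x,ẋ)=(0.136658, 0.611195) → end (x,ẋ)=(0.621839, 1.538175)

x = 0.6218, ẋ = 1.5382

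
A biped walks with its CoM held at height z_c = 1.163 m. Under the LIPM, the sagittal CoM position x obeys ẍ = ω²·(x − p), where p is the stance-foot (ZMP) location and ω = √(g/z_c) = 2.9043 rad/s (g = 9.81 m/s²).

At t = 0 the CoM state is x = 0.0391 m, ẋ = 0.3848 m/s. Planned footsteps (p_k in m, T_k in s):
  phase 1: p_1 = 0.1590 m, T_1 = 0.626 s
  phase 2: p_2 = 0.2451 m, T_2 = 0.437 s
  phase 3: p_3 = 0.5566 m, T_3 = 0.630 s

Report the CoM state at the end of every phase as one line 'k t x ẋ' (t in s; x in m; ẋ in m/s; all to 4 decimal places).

phase 1: p=0.1590, T=0.626, ωT=1.818092, cosh=3.161214, sinh=2.998879; start (x,ẋ)=(0.039100, 0.384800) → end (x,ẋ)=(0.177301, 0.172149)
phase 2: p=0.2451, T=0.437, ωT=1.269179, cosh=1.919496, sinh=1.638434; start (x,ẋ)=(0.177301, 0.172149) → end (x,ẋ)=(0.212077, 0.007820)
phase 3: p=0.5566, T=0.630, ωT=1.829709, cosh=3.196267, sinh=3.035806; start (x,ẋ)=(0.212077, 0.007820) → end (x,ẋ)=(-0.536413, -3.012627)

1 0.6260 0.1773 0.1721
2 1.0630 0.2121 0.0078
3 1.6930 -0.5364 -3.0126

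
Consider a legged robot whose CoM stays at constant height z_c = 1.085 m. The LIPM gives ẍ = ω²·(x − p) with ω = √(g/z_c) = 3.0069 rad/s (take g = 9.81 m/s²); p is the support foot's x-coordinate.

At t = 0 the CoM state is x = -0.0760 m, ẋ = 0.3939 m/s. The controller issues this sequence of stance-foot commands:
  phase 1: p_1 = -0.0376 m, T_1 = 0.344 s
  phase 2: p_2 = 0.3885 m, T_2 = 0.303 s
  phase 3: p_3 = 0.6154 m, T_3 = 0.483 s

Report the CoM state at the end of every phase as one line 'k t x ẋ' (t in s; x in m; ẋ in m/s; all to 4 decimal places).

1 0.3440 0.0625 0.4822
2 0.6470 0.0848 -0.3252
3 1.1300 -0.7987 -3.9547

phase 1: p=-0.0376, T=0.344, ωT=1.034374, cosh=1.584396, sinh=1.228947; start (x,ẋ)=(-0.076000, 0.393900) → end (x,ẋ)=(0.062550, 0.482193)
phase 2: p=0.3885, T=0.303, ωT=0.911091, cosh=1.444560, sinh=1.042474; start (x,ẋ)=(0.062550, 0.482193) → end (x,ẋ)=(0.084819, -0.325172)
phase 3: p=0.6154, T=0.483, ωT=1.452333, cosh=2.253547, sinh=2.019523; start (x,ẋ)=(0.084819, -0.325172) → end (x,ẋ)=(-0.798685, -3.954747)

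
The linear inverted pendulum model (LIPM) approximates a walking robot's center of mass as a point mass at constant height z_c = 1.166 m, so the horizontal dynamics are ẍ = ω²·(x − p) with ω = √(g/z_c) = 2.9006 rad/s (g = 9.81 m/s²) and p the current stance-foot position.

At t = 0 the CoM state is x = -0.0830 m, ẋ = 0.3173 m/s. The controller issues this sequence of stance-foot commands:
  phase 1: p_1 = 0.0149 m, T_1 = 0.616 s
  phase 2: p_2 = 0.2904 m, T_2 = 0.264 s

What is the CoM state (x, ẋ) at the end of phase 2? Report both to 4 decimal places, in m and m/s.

phase 1: p=0.0149, T=0.616, ωT=1.786770, cosh=3.068818, sinh=2.901317; start (x,ẋ)=(-0.083000, 0.317300) → end (x,ẋ)=(0.031841, 0.149852)
phase 2: p=0.2904, T=0.264, ωT=0.765758, cosh=1.307803, sinh=0.842822; start (x,ẋ)=(0.031841, 0.149852) → end (x,ẋ)=(-0.004202, -0.436118)

x = -0.0042, ẋ = -0.4361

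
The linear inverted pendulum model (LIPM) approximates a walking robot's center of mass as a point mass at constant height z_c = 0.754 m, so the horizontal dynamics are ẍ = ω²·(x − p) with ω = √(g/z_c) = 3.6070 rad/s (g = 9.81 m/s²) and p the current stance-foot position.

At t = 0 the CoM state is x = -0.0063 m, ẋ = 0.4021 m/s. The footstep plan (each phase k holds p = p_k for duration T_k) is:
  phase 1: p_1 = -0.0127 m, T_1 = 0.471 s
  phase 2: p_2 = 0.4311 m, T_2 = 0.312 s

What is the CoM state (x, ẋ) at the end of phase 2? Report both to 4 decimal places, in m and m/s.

phase 1: p=-0.0127, T=0.471, ωT=1.698897, cosh=2.825399, sinh=2.642514; start (x,ẋ)=(-0.006300, 0.402100) → end (x,ẋ)=(0.299964, 1.197095)
phase 2: p=0.4311, T=0.312, ωT=1.125384, cosh=1.702964, sinh=1.378436; start (x,ẋ)=(0.299964, 1.197095) → end (x,ẋ)=(0.665257, 1.386598)

x = 0.6653, ẋ = 1.3866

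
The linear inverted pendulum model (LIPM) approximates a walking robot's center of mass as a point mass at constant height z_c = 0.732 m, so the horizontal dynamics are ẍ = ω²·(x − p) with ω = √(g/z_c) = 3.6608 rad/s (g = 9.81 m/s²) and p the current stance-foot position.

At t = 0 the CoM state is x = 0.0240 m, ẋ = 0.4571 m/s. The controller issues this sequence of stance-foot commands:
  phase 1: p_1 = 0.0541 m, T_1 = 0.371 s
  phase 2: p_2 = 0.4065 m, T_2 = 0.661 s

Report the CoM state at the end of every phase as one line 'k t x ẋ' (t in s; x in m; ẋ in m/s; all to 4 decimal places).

1 0.3710 0.2184 0.7475
2 1.0320 0.4798 0.3960

phase 1: p=0.0541, T=0.371, ωT=1.358157, cosh=2.073076, sinh=1.815942; start (x,ẋ)=(0.024000, 0.457100) → end (x,ẋ)=(0.218445, 0.747504)
phase 2: p=0.4065, T=0.661, ωT=2.419789, cosh=5.666212, sinh=5.577272; start (x,ẋ)=(0.218445, 0.747504) → end (x,ẋ)=(0.479773, 0.395950)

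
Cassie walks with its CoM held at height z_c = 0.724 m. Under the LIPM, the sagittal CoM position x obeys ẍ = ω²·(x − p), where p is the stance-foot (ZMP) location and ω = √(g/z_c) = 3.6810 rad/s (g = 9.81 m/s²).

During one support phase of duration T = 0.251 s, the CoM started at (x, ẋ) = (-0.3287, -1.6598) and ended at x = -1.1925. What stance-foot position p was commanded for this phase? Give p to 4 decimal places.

ωT = 3.6810·0.251 = 0.923931; cosh(ωT) = 1.458065, sinh(ωT) = 1.061109
x(T) = p + (x₀−p)·cosh(ωT) + (ẋ₀/ω)·sinh(ωT) ⇒ p·(1 − cosh) = x(T) − x₀·cosh − (ẋ₀/ω)·sinh
numerator   = -1.1925 − (-0.3287)·1.458065 − (-1.6598/3.6810)·1.061109 = -0.234769
denominator = 1 − 1.458065 = -0.458065
p = -0.234769 / -0.458065 = 0.5125

p = 0.5125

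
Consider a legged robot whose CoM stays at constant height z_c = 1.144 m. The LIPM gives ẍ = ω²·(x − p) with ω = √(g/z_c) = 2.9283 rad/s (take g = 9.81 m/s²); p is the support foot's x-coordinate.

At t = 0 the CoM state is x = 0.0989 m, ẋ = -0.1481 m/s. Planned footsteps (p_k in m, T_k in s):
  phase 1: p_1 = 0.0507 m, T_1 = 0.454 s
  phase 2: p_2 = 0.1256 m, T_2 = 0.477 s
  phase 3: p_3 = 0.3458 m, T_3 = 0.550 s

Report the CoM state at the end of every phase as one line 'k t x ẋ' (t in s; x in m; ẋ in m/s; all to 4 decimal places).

phase 1: p=0.0507, T=0.454, ωT=1.329448, cosh=2.021790, sinh=1.757167; start (x,ẋ)=(0.098900, -0.148100) → end (x,ẋ)=(0.059281, -0.051413)
phase 2: p=0.1256, T=0.477, ωT=1.396799, cosh=2.144814, sinh=1.897426; start (x,ẋ)=(0.059281, -0.051413) → end (x,ẋ)=(-0.049956, -0.478757)
phase 3: p=0.3458, T=0.550, ωT=1.610565, cosh=2.602707, sinh=2.402932; start (x,ẋ)=(-0.049956, -0.478757) → end (x,ẋ)=(-1.077100, -4.030805)

1 0.4540 0.0593 -0.0514
2 0.9310 -0.0500 -0.4788
3 1.4810 -1.0771 -4.0308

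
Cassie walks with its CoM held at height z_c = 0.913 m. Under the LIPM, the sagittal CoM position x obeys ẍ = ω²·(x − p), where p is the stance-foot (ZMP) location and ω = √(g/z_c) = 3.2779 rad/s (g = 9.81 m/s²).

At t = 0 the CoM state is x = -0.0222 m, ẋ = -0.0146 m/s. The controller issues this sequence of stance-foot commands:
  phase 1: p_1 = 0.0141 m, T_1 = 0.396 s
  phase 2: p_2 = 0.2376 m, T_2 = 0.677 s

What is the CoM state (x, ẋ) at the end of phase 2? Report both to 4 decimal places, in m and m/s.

phase 1: p=0.0141, T=0.396, ωT=1.298048, cosh=1.967603, sinh=1.694539; start (x,ẋ)=(-0.022200, -0.014600) → end (x,ẋ)=(-0.064872, -0.230356)
phase 2: p=0.2376, T=0.677, ωT=2.219138, cosh=4.654052, sinh=4.545349; start (x,ẋ)=(-0.064872, -0.230356) → end (x,ẋ)=(-1.489546, -5.578675)

x = -1.4895, ẋ = -5.5787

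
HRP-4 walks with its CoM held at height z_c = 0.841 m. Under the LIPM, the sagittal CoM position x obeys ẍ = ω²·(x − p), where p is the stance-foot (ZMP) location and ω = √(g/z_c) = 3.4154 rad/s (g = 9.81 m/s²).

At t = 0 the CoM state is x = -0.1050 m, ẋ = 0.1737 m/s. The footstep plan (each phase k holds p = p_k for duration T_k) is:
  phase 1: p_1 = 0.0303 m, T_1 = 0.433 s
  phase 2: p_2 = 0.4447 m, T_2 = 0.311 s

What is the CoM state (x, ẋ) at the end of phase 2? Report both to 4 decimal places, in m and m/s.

x = -0.7695, ẋ = -3.6078

phase 1: p=0.0303, T=0.433, ωT=1.478868, cosh=2.307936, sinh=2.080041; start (x,ẋ)=(-0.105000, 0.173700) → end (x,ẋ)=(-0.176177, -0.560306)
phase 2: p=0.4447, T=0.311, ωT=1.062189, cosh=1.619198, sinh=1.273500; start (x,ẋ)=(-0.176177, -0.560306) → end (x,ẋ)=(-0.769544, -3.607758)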